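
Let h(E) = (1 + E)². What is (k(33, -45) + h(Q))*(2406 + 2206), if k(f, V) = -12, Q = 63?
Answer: 18835408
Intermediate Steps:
(k(33, -45) + h(Q))*(2406 + 2206) = (-12 + (1 + 63)²)*(2406 + 2206) = (-12 + 64²)*4612 = (-12 + 4096)*4612 = 4084*4612 = 18835408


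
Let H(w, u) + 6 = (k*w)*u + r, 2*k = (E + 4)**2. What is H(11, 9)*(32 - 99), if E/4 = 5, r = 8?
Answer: -1910438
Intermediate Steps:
E = 20 (E = 4*5 = 20)
k = 288 (k = (20 + 4)**2/2 = (1/2)*24**2 = (1/2)*576 = 288)
H(w, u) = 2 + 288*u*w (H(w, u) = -6 + ((288*w)*u + 8) = -6 + (288*u*w + 8) = -6 + (8 + 288*u*w) = 2 + 288*u*w)
H(11, 9)*(32 - 99) = (2 + 288*9*11)*(32 - 99) = (2 + 28512)*(-67) = 28514*(-67) = -1910438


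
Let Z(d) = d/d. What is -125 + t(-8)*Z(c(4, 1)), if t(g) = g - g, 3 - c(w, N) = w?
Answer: -125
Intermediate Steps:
c(w, N) = 3 - w
Z(d) = 1
t(g) = 0
-125 + t(-8)*Z(c(4, 1)) = -125 + 0*1 = -125 + 0 = -125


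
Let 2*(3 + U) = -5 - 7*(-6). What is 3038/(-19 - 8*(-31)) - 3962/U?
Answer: -1720418/7099 ≈ -242.35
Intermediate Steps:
U = 31/2 (U = -3 + (-5 - 7*(-6))/2 = -3 + (-5 + 42)/2 = -3 + (½)*37 = -3 + 37/2 = 31/2 ≈ 15.500)
3038/(-19 - 8*(-31)) - 3962/U = 3038/(-19 - 8*(-31)) - 3962/31/2 = 3038/(-19 + 248) - 3962*2/31 = 3038/229 - 7924/31 = -1720418/7099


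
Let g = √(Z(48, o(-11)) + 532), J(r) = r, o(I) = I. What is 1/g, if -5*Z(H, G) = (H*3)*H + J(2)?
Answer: -I*√21270/4254 ≈ -0.034284*I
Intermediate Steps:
Z(H, G) = -⅖ - 3*H²/5 (Z(H, G) = -((H*3)*H + 2)/5 = -((3*H)*H + 2)/5 = -(3*H² + 2)/5 = -(2 + 3*H²)/5 = -⅖ - 3*H²/5)
g = I*√21270/5 (g = √((-⅖ - ⅗*48²) + 532) = √((-⅖ - ⅗*2304) + 532) = √((-⅖ - 6912/5) + 532) = √(-6914/5 + 532) = √(-4254/5) = I*√21270/5 ≈ 29.168*I)
1/g = 1/(I*√21270/5) = -I*√21270/4254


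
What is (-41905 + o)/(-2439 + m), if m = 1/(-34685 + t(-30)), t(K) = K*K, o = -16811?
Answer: 495930015/20600404 ≈ 24.074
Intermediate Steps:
t(K) = K²
m = -1/33785 (m = 1/(-34685 + (-30)²) = 1/(-34685 + 900) = 1/(-33785) = -1/33785 ≈ -2.9599e-5)
(-41905 + o)/(-2439 + m) = (-41905 - 16811)/(-2439 - 1/33785) = -58716/(-82401616/33785) = -58716*(-33785/82401616) = 495930015/20600404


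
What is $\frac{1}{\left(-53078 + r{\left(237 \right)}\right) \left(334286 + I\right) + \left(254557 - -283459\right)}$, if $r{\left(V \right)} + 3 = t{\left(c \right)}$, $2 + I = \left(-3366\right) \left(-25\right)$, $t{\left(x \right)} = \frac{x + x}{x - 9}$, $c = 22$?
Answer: $- \frac{13}{288716231698} \approx -4.5027 \cdot 10^{-11}$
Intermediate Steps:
$t{\left(x \right)} = \frac{2 x}{-9 + x}$
$I = 84148$ ($I = -2 - -84150 = -2 + 84150 = 84148$)
$r{\left(V \right)} = \frac{5}{13}$ ($r{\left(V \right)} = -3 + 2 \cdot 22 \frac{1}{-9 + 22} = -3 + 2 \cdot 22 \cdot \frac{1}{13} = -3 + \frac{44}{13} = \frac{5}{13}$)
$\frac{1}{\left(-53078 + r{\left(237 \right)}\right) \left(334286 + I\right) + \left(254557 - -283459\right)} = \frac{1}{\left(-53078 + \frac{5}{13}\right) \left(334286 + 84148\right) + \left(254557 - -283459\right)} = \frac{1}{\left(- \frac{690009}{13}\right) 418434 + \left(254557 + 283459\right)} = \frac{1}{- \frac{288723225906}{13} + 538016} = \frac{1}{- \frac{288716231698}{13}} = - \frac{13}{288716231698}$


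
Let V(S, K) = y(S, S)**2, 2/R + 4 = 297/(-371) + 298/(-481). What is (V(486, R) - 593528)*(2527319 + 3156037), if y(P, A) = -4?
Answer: -3373139986272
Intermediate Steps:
R = -356902/967219 (R = 2/(-4 + (297/(-371) + 298/(-481))) = 2/(-4 + (297*(-1/371) + 298*(-1/481))) = 2/(-4 + (-297/371 - 298/481)) = 2/(-4 - 253415/178451) = 2/(-967219/178451) = 2*(-178451/967219) = -356902/967219 ≈ -0.36900)
V(S, K) = 16 (V(S, K) = (-4)**2 = 16)
(V(486, R) - 593528)*(2527319 + 3156037) = (16 - 593528)*(2527319 + 3156037) = -593512*5683356 = -3373139986272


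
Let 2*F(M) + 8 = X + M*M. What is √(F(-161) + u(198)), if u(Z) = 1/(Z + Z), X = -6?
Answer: √56425457/66 ≈ 113.81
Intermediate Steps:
u(Z) = 1/(2*Z)
F(M) = -7 + M²/2 (F(M) = -4 + (-6 + M*M)/2 = -4 + (-6 + M²)/2 = -4 + (-3 + M²/2) = -7 + M²/2)
√(F(-161) + u(198)) = √((-7 + (½)*(-161)²) + (½)/198) = √((-7 + (½)*25921) + (½)*(1/198)) = √((-7 + 25921/2) + 1/396) = √(25907/2 + 1/396) = √(5129587/396) = √56425457/66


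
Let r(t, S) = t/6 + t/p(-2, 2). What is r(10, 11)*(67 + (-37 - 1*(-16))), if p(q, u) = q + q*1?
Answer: -115/3 ≈ -38.333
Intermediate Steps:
p(q, u) = 2*q (p(q, u) = q + q = 2*q)
r(t, S) = -t/12 (r(t, S) = t/6 + t/((2*(-2))) = t*(⅙) + t/(-4) = t/6 + t*(-¼) = t/6 - t/4 = -t/12)
r(10, 11)*(67 + (-37 - 1*(-16))) = (-1/12*10)*(67 + (-37 - 1*(-16))) = -5*(67 + (-37 + 16))/6 = -5*(67 - 21)/6 = -⅚*46 = -115/3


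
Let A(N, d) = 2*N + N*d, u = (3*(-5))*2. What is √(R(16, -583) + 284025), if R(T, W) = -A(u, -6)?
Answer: 9*√3505 ≈ 532.83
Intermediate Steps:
u = -30 (u = -15*2 = -30)
R(T, W) = -120 (R(T, W) = -(-30)*(2 - 6) = -(-30)*(-4) = -1*120 = -120)
√(R(16, -583) + 284025) = √(-120 + 284025) = √283905 = 9*√3505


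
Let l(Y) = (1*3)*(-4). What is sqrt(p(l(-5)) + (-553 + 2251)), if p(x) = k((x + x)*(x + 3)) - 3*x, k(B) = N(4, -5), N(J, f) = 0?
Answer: 17*sqrt(6) ≈ 41.641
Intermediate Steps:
k(B) = 0
l(Y) = -12 (l(Y) = 3*(-4) = -12)
p(x) = -3*x (p(x) = 0 - 3*x = -3*x)
sqrt(p(l(-5)) + (-553 + 2251)) = sqrt(-3*(-12) + (-553 + 2251)) = sqrt(36 + 1698) = sqrt(1734) = 17*sqrt(6)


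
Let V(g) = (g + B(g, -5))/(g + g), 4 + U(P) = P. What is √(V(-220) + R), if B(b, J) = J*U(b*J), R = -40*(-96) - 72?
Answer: √1829982/22 ≈ 61.489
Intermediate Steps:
U(P) = -4 + P
R = 3768 (R = 3840 - 72 = 3768)
B(b, J) = J*(-4 + J*b) (B(b, J) = J*(-4 + b*J) = J*(-4 + J*b))
V(g) = (20 + 26*g)/(2*g) (V(g) = (g - 5*(-4 - 5*g))/(g + g) = (g + (20 + 25*g))/((2*g)) = (20 + 26*g)*(1/(2*g)) = (20 + 26*g)/(2*g))
√(V(-220) + R) = √((13 + 10/(-220)) + 3768) = √((13 + 10*(-1/220)) + 3768) = √((13 - 1/22) + 3768) = √(285/22 + 3768) = √(83181/22) = √1829982/22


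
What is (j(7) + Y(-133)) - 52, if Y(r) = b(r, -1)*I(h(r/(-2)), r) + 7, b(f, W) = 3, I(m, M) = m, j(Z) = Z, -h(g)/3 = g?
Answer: -1273/2 ≈ -636.50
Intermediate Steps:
h(g) = -3*g
Y(r) = 7 + 9*r/2 (Y(r) = 3*(-3*r/(-2)) + 7 = 3*(-3*r*(-1)/2) + 7 = 3*(-(-3)*r/2) + 7 = 3*(3*r/2) + 7 = 9*r/2 + 7 = 7 + 9*r/2)
(j(7) + Y(-133)) - 52 = (7 + (7 + (9/2)*(-133))) - 52 = (7 + (7 - 1197/2)) - 52 = (7 - 1183/2) - 52 = -1169/2 - 52 = -1273/2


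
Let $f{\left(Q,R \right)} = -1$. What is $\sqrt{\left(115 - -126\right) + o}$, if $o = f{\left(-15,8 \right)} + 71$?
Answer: $\sqrt{311} \approx 17.635$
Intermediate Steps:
$o = 70$ ($o = -1 + 71 = 70$)
$\sqrt{\left(115 - -126\right) + o} = \sqrt{\left(115 - -126\right) + 70} = \sqrt{\left(115 + 126\right) + 70} = \sqrt{241 + 70} = \sqrt{311}$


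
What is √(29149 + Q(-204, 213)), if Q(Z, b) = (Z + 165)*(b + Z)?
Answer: 11*√238 ≈ 169.70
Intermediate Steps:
Q(Z, b) = (165 + Z)*(Z + b)
√(29149 + Q(-204, 213)) = √(29149 + ((-204)² + 165*(-204) + 165*213 - 204*213)) = √(29149 + (41616 - 33660 + 35145 - 43452)) = √(29149 - 351) = √28798 = 11*√238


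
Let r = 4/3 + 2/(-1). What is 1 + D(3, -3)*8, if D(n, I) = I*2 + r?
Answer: -157/3 ≈ -52.333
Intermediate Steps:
r = -⅔ (r = 4*(⅓) + 2*(-1) = 4/3 - 2 = -⅔ ≈ -0.66667)
D(n, I) = -⅔ + 2*I (D(n, I) = I*2 - ⅔ = 2*I - ⅔ = -⅔ + 2*I)
1 + D(3, -3)*8 = 1 + (-⅔ + 2*(-3))*8 = 1 + (-⅔ - 6)*8 = 1 - 20/3*8 = 1 - 160/3 = -157/3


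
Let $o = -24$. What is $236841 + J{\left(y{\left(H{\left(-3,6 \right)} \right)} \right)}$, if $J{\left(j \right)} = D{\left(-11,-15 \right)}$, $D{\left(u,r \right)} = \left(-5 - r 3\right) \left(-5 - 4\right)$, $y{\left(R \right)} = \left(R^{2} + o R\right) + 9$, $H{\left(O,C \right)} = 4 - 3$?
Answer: $236481$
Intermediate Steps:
$H{\left(O,C \right)} = 1$ ($H{\left(O,C \right)} = 4 - 3 = 1$)
$y{\left(R \right)} = 9 + R^{2} - 24 R$ ($y{\left(R \right)} = \left(R^{2} - 24 R\right) + 9 = 9 + R^{2} - 24 R$)
$D{\left(u,r \right)} = 45 + 27 r$ ($D{\left(u,r \right)} = \left(-5 - 3 r\right) \left(-9\right) = 45 + 27 r$)
$J{\left(j \right)} = -360$ ($J{\left(j \right)} = 45 + 27 \left(-15\right) = 45 - 405 = -360$)
$236841 + J{\left(y{\left(H{\left(-3,6 \right)} \right)} \right)} = 236841 - 360 = 236481$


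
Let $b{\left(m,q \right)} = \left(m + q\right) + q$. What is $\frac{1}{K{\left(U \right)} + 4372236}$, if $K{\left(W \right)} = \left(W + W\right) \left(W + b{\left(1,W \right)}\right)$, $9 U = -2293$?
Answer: $\frac{27}{128552312} \approx 2.1003 \cdot 10^{-7}$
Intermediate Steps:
$U = - \frac{2293}{9}$ ($U = \frac{1}{9} \left(-2293\right) = - \frac{2293}{9} \approx -254.78$)
$b{\left(m,q \right)} = m + 2 q$
$K{\left(W \right)} = 2 W \left(1 + 3 W\right)$ ($K{\left(W \right)} = \left(W + W\right) \left(W + \left(1 + 2 W\right)\right) = 2 W \left(1 + 3 W\right)$)
$\frac{1}{K{\left(U \right)} + 4372236} = \frac{1}{2 \left(- \frac{2293}{9}\right) \left(1 + 3 \left(- \frac{2293}{9}\right)\right) + 4372236} = \frac{1}{2 \left(- \frac{2293}{9}\right) \left(1 - \frac{2293}{3}\right) + 4372236} = \frac{1}{2 \left(- \frac{2293}{9}\right) \left(- \frac{2290}{3}\right) + 4372236} = \frac{1}{\frac{10501940}{27} + 4372236} = \frac{1}{\frac{128552312}{27}} = \frac{27}{128552312}$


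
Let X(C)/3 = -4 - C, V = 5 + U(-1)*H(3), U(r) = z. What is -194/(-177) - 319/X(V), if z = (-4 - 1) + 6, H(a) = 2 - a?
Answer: 6791/472 ≈ 14.388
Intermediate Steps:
z = 1 (z = -5 + 6 = 1)
U(r) = 1
V = 4 (V = 5 + 1*(2 - 1*3) = 5 + 1*(2 - 3) = 5 + 1*(-1) = 5 - 1 = 4)
X(C) = -12 - 3*C (X(C) = 3*(-4 - C) = -12 - 3*C)
-194/(-177) - 319/X(V) = -194/(-177) - 319/(-12 - 3*4) = -194*(-1/177) - 319/(-12 - 12) = 194/177 - 319/(-24) = 194/177 - 319*(-1/24) = 194/177 + 319/24 = 6791/472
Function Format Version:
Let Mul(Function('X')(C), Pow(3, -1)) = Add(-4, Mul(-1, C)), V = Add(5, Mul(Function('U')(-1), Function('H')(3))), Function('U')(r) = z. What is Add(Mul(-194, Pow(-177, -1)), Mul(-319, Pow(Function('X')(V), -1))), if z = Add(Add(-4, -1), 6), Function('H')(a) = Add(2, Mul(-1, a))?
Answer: Rational(6791, 472) ≈ 14.388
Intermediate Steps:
z = 1 (z = Add(-5, 6) = 1)
Function('U')(r) = 1
V = 4 (V = Add(5, Mul(1, Add(2, Mul(-1, 3)))) = Add(5, Mul(1, Add(2, -3))) = Add(5, Mul(1, -1)) = Add(5, -1) = 4)
Function('X')(C) = Add(-12, Mul(-3, C)) (Function('X')(C) = Mul(3, Add(-4, Mul(-1, C))) = Add(-12, Mul(-3, C)))
Add(Mul(-194, Pow(-177, -1)), Mul(-319, Pow(Function('X')(V), -1))) = Add(Mul(-194, Pow(-177, -1)), Mul(-319, Pow(Add(-12, Mul(-3, 4)), -1))) = Add(Mul(-194, Rational(-1, 177)), Mul(-319, Pow(Add(-12, -12), -1))) = Add(Rational(194, 177), Mul(-319, Pow(-24, -1))) = Add(Rational(194, 177), Mul(-319, Rational(-1, 24))) = Add(Rational(194, 177), Rational(319, 24)) = Rational(6791, 472)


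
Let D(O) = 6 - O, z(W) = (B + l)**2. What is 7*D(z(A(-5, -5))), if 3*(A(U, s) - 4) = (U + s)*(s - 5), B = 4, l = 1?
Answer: -133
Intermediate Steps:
A(U, s) = 4 + (-5 + s)*(U + s)/3 (A(U, s) = 4 + ((U + s)*(s - 5))/3 = 4 + ((U + s)*(-5 + s))/3 = 4 + ((-5 + s)*(U + s))/3 = 4 + (-5 + s)*(U + s)/3)
z(W) = 25 (z(W) = (4 + 1)**2 = 5**2 = 25)
7*D(z(A(-5, -5))) = 7*(6 - 1*25) = 7*(6 - 25) = 7*(-19) = -133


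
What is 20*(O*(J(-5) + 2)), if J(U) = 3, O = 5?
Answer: 500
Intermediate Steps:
20*(O*(J(-5) + 2)) = 20*(5*(3 + 2)) = 20*(5*5) = 20*25 = 500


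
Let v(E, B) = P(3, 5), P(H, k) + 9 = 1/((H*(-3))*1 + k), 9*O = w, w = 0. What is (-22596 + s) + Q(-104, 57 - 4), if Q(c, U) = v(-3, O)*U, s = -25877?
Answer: -195853/4 ≈ -48963.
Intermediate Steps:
O = 0 (O = (⅑)*0 = 0)
P(H, k) = -9 + 1/(k - 3*H) (P(H, k) = -9 + 1/((H*(-3))*1 + k) = -9 + 1/(-3*H*1 + k) = -9 + 1/(-3*H + k) = -9 + 1/(k - 3*H))
v(E, B) = -37/4 (v(E, B) = (-1 - 27*3 + 9*5)/(-1*5 + 3*3) = (-1 - 81 + 45)/(-5 + 9) = -37/4)
Q(c, U) = -37*U/4
(-22596 + s) + Q(-104, 57 - 4) = (-22596 - 25877) - 37*(57 - 4)/4 = -48473 - 37/4*53 = -48473 - 1961/4 = -195853/4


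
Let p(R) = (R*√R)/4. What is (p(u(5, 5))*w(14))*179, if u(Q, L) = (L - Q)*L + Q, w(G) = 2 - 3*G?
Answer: -8950*√5 ≈ -20013.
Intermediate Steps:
u(Q, L) = Q + L*(L - Q) (u(Q, L) = L*(L - Q) + Q = Q + L*(L - Q))
p(R) = R^(3/2)/4 (p(R) = R^(3/2)*(¼) = R^(3/2)/4)
(p(u(5, 5))*w(14))*179 = (((5 + 5² - 1*5*5)^(3/2)/4)*(2 - 3*14))*179 = (((5 + 25 - 25)^(3/2)/4)*(2 - 42))*179 = ((5^(3/2)/4)*(-40))*179 = (((5*√5)/4)*(-40))*179 = ((5*√5/4)*(-40))*179 = -50*√5*179 = -8950*√5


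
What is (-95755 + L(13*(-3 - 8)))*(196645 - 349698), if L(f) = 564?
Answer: 14569268123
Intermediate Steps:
(-95755 + L(13*(-3 - 8)))*(196645 - 349698) = (-95755 + 564)*(196645 - 349698) = -95191*(-153053) = 14569268123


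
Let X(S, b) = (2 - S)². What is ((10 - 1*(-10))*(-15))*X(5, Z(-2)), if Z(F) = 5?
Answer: -2700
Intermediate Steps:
((10 - 1*(-10))*(-15))*X(5, Z(-2)) = ((10 - 1*(-10))*(-15))*(-2 + 5)² = ((10 + 10)*(-15))*3² = (20*(-15))*9 = -300*9 = -2700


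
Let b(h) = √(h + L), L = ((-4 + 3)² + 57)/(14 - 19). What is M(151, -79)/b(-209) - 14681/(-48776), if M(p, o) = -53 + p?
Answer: 14681/48776 - 98*I*√5515/1103 ≈ 0.30099 - 6.5982*I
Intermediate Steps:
L = -58/5 (L = ((-1)² + 57)/(-5) = (1 + 57)*(-⅕) = 58*(-⅕) = -58/5 ≈ -11.600)
b(h) = √(-58/5 + h) (b(h) = √(h - 58/5) = √(-58/5 + h))
M(151, -79)/b(-209) - 14681/(-48776) = (-53 + 151)/((√(-290 + 25*(-209))/5)) - 14681/(-48776) = 98/((√(-290 - 5225)/5)) - 14681*(-1/48776) = 98/((√(-5515)/5)) + 14681/48776 = 98/(((I*√5515)/5)) + 14681/48776 = 98/((I*√5515/5)) + 14681/48776 = 98*(-I*√5515/1103) + 14681/48776 = -98*I*√5515/1103 + 14681/48776 = 14681/48776 - 98*I*√5515/1103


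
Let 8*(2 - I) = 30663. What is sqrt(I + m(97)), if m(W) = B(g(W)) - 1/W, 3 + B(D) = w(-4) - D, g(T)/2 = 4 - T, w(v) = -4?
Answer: I*sqrt(549769422)/388 ≈ 60.431*I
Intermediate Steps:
I = -30647/8 (I = 2 - 1/8*30663 = 2 - 30663/8 = -30647/8 ≈ -3830.9)
g(T) = 8 - 2*T (g(T) = 2*(4 - T) = 8 - 2*T)
B(D) = -7 - D (B(D) = -3 + (-4 - D) = -7 - D)
m(W) = -15 - 1/W + 2*W (m(W) = (-7 - (8 - 2*W)) - 1/W = (-7 + (-8 + 2*W)) - 1/W = (-15 + 2*W) - 1/W = -15 - 1/W + 2*W)
sqrt(I + m(97)) = sqrt(-30647/8 + (-15 - 1/97 + 2*97)) = sqrt(-30647/8 + (-15 - 1*1/97 + 194)) = sqrt(-30647/8 + (-15 - 1/97 + 194)) = sqrt(-30647/8 + 17362/97) = sqrt(-2833863/776) = I*sqrt(549769422)/388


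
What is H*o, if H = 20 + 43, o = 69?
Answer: 4347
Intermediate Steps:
H = 63
H*o = 63*69 = 4347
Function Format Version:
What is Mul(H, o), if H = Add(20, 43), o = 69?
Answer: 4347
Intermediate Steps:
H = 63
Mul(H, o) = Mul(63, 69) = 4347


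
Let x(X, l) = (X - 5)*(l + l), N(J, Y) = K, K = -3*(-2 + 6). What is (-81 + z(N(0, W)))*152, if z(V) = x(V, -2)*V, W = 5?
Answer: -136344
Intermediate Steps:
K = -12 (K = -3*4 = -12)
N(J, Y) = -12
x(X, l) = 2*l*(-5 + X) (x(X, l) = (-5 + X)*(2*l) = 2*l*(-5 + X))
z(V) = V*(20 - 4*V) (z(V) = (2*(-2)*(-5 + V))*V = (20 - 4*V)*V = V*(20 - 4*V))
(-81 + z(N(0, W)))*152 = (-81 + 4*(-12)*(5 - 1*(-12)))*152 = (-81 + 4*(-12)*(5 + 12))*152 = (-81 + 4*(-12)*17)*152 = (-81 - 816)*152 = -897*152 = -136344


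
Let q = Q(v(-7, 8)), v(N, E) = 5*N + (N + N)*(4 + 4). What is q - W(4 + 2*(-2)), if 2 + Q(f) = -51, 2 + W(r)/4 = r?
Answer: -45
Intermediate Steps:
W(r) = -8 + 4*r
v(N, E) = 21*N (v(N, E) = 5*N + (2*N)*8 = 5*N + 16*N = 21*N)
Q(f) = -53 (Q(f) = -2 - 51 = -53)
q = -53
q - W(4 + 2*(-2)) = -53 - (-8 + 4*(4 + 2*(-2))) = -53 - (-8 + 4*(4 - 4)) = -53 - (-8 + 4*0) = -53 - (-8 + 0) = -53 - 1*(-8) = -53 + 8 = -45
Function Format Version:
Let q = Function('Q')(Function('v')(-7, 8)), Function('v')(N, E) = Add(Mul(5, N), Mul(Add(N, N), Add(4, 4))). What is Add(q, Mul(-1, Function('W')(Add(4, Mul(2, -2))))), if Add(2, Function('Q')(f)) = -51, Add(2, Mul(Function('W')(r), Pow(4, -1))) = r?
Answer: -45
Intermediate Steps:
Function('W')(r) = Add(-8, Mul(4, r))
Function('v')(N, E) = Mul(21, N) (Function('v')(N, E) = Add(Mul(5, N), Mul(Mul(2, N), 8)) = Add(Mul(5, N), Mul(16, N)) = Mul(21, N))
Function('Q')(f) = -53 (Function('Q')(f) = Add(-2, -51) = -53)
q = -53
Add(q, Mul(-1, Function('W')(Add(4, Mul(2, -2))))) = Add(-53, Mul(-1, Add(-8, Mul(4, Add(4, Mul(2, -2)))))) = Add(-53, Mul(-1, Add(-8, Mul(4, Add(4, -4))))) = Add(-53, Mul(-1, Add(-8, Mul(4, 0)))) = Add(-53, Mul(-1, Add(-8, 0))) = Add(-53, Mul(-1, -8)) = Add(-53, 8) = -45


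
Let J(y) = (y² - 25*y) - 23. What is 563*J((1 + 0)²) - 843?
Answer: -27304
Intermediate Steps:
J(y) = -23 + y² - 25*y
563*J((1 + 0)²) - 843 = 563*(-23 + ((1 + 0)²)² - 25*(1 + 0)²) - 843 = 563*(-23 + (1²)² - 25*1²) - 843 = 563*(-23 + 1² - 25*1) - 843 = 563*(-23 + 1 - 25) - 843 = 563*(-47) - 843 = -26461 - 843 = -27304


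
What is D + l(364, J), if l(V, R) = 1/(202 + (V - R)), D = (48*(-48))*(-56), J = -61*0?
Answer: 73027585/566 ≈ 1.2902e+5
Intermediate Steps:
J = 0
D = 129024 (D = -2304*(-56) = 129024)
l(V, R) = 1/(202 + V - R)
D + l(364, J) = 129024 + 1/(202 + 364 - 1*0) = 129024 + 1/(202 + 364 + 0) = 129024 + 1/566 = 73027585/566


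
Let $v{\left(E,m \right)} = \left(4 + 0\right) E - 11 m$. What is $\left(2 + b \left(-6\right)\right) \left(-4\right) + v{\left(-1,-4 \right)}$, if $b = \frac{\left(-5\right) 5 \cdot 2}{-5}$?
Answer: $272$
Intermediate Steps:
$v{\left(E,m \right)} = - 11 m + 4 E$ ($v{\left(E,m \right)} = 4 E - 11 m = - 11 m + 4 E$)
$b = 10$ ($b = \left(-25\right) 2 \left(- \frac{1}{5}\right) = \left(-50\right) \left(- \frac{1}{5}\right) = 10$)
$\left(2 + b \left(-6\right)\right) \left(-4\right) + v{\left(-1,-4 \right)} = \left(2 + 10 \left(-6\right)\right) \left(-4\right) + \left(\left(-11\right) \left(-4\right) + 4 \left(-1\right)\right) = \left(2 - 60\right) \left(-4\right) + \left(44 - 4\right) = \left(-58\right) \left(-4\right) + 40 = 232 + 40 = 272$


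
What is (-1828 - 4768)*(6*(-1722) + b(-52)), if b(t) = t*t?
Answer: 50314288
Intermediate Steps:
b(t) = t²
(-1828 - 4768)*(6*(-1722) + b(-52)) = (-1828 - 4768)*(6*(-1722) + (-52)²) = -6596*(-10332 + 2704) = -6596*(-7628) = 50314288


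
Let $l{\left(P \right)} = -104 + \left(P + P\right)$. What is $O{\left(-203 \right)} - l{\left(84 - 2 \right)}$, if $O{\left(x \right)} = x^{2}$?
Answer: $41149$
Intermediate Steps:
$l{\left(P \right)} = -104 + 2 P$
$O{\left(-203 \right)} - l{\left(84 - 2 \right)} = \left(-203\right)^{2} - \left(-104 + 2 \left(84 - 2\right)\right) = 41209 - \left(-104 + 2 \left(84 - 2\right)\right) = 41209 - \left(-104 + 2 \cdot 82\right) = 41209 - \left(-104 + 164\right) = 41209 - 60 = 41149$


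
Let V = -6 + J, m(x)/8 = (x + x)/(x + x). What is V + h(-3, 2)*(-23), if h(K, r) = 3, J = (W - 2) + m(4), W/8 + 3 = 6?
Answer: -45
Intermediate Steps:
W = 24 (W = -24 + 8*6 = -24 + 48 = 24)
m(x) = 8 (m(x) = 8*((x + x)/(x + x)) = 8*((2*x)/((2*x))) = 8*((2*x)*(1/(2*x))) = 8*1 = 8)
J = 30 (J = (24 - 2) + 8 = 22 + 8 = 30)
V = 24 (V = -6 + 30 = 24)
V + h(-3, 2)*(-23) = 24 + 3*(-23) = 24 - 69 = -45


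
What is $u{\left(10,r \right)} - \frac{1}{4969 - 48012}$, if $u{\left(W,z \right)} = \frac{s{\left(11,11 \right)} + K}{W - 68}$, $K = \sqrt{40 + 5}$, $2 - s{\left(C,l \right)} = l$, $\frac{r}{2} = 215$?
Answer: $\frac{387445}{2496494} - \frac{3 \sqrt{5}}{58} \approx 0.039537$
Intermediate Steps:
$r = 430$ ($r = 2 \cdot 215 = 430$)
$s{\left(C,l \right)} = 2 - l$
$K = 3 \sqrt{5}$ ($K = \sqrt{45} = 3 \sqrt{5} \approx 6.7082$)
$u{\left(W,z \right)} = \frac{-9 + 3 \sqrt{5}}{-68 + W}$ ($u{\left(W,z \right)} = \frac{\left(2 - 11\right) + 3 \sqrt{5}}{W - 68} = \frac{\left(2 - 11\right) + 3 \sqrt{5}}{-68 + W} = \frac{-9 + 3 \sqrt{5}}{-68 + W}$)
$u{\left(10,r \right)} - \frac{1}{4969 - 48012} = \frac{3 \left(-3 + \sqrt{5}\right)}{-68 + 10} - \frac{1}{4969 - 48012} = \frac{3 \left(-3 + \sqrt{5}\right)}{-58} - \frac{1}{-43043} = 3 \left(- \frac{1}{58}\right) \left(-3 + \sqrt{5}\right) - - \frac{1}{43043} = \left(\frac{9}{58} - \frac{3 \sqrt{5}}{58}\right) + \frac{1}{43043} = \frac{387445}{2496494} - \frac{3 \sqrt{5}}{58}$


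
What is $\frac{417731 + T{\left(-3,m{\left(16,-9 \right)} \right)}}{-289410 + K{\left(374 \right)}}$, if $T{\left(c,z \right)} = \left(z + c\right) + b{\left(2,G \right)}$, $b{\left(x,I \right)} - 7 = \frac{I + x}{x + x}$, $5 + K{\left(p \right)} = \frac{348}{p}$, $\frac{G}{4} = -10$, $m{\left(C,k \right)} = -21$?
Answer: $- \frac{156221483}{108240862} \approx -1.4433$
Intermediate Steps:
$G = -40$ ($G = 4 \left(-10\right) = -40$)
$K{\left(p \right)} = -5 + \frac{348}{p}$
$b{\left(x,I \right)} = 7 + \frac{I + x}{2 x}$ ($b{\left(x,I \right)} = 7 + \frac{I + x}{x + x} = 7 + \frac{I + x}{2 x}$)
$T{\left(c,z \right)} = - \frac{5}{2} + c + z$ ($T{\left(c,z \right)} = \left(z + c\right) + \frac{-40 + 15 \cdot 2}{2 \cdot 2} = \left(c + z\right) + \frac{1}{2} \cdot \frac{1}{2} \left(-40 + 30\right) = \left(c + z\right) + \frac{1}{2} \cdot \frac{1}{2} \left(-10\right) = \left(c + z\right) - \frac{5}{2} = - \frac{5}{2} + c + z$)
$\frac{417731 + T{\left(-3,m{\left(16,-9 \right)} \right)}}{-289410 + K{\left(374 \right)}} = \frac{417731 - \frac{53}{2}}{-289410 - \left(5 - \frac{348}{374}\right)} = \frac{417731 - \frac{53}{2}}{-289410 + \left(-5 + 348 \cdot \frac{1}{374}\right)} = \frac{835409}{2 \left(-289410 + \left(-5 + \frac{174}{187}\right)\right)} = \frac{835409}{2 \left(-289410 - \frac{761}{187}\right)} = \frac{835409}{2 \left(- \frac{54120431}{187}\right)} = \frac{835409}{2} \left(- \frac{187}{54120431}\right) = - \frac{156221483}{108240862}$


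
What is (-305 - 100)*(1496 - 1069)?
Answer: -172935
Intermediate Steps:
(-305 - 100)*(1496 - 1069) = -405*427 = -172935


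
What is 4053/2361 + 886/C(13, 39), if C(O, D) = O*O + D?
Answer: 489145/81848 ≈ 5.9763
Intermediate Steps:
C(O, D) = D + O² (C(O, D) = O² + D = D + O²)
4053/2361 + 886/C(13, 39) = 4053/2361 + 886/(39 + 13²) = 4053*(1/2361) + 886/(39 + 169) = 1351/787 + 886/208 = 1351/787 + 886*(1/208) = 1351/787 + 443/104 = 489145/81848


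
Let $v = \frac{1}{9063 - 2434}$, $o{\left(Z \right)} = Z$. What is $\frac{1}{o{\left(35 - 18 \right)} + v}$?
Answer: $\frac{6629}{112694} \approx 0.058823$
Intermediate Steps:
$v = \frac{1}{6629} \approx 0.00015085$
$\frac{1}{o{\left(35 - 18 \right)} + v} = \frac{1}{\left(35 - 18\right) + \frac{1}{6629}} = \frac{1}{17 + \frac{1}{6629}} = \frac{1}{\frac{112694}{6629}} = \frac{6629}{112694}$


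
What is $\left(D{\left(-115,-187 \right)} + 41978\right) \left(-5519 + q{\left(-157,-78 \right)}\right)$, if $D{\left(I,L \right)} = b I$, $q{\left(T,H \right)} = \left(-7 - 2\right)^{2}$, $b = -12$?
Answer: $-235780804$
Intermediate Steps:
$q{\left(T,H \right)} = 81$ ($q{\left(T,H \right)} = \left(-9\right)^{2} = 81$)
$D{\left(I,L \right)} = - 12 I$
$\left(D{\left(-115,-187 \right)} + 41978\right) \left(-5519 + q{\left(-157,-78 \right)}\right) = \left(\left(-12\right) \left(-115\right) + 41978\right) \left(-5519 + 81\right) = \left(1380 + 41978\right) \left(-5438\right) = 43358 \left(-5438\right) = -235780804$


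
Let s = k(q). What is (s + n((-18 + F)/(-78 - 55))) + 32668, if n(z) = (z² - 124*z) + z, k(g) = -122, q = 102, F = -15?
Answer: 575167436/17689 ≈ 32516.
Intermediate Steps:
s = -122
n(z) = z² - 123*z
(s + n((-18 + F)/(-78 - 55))) + 32668 = (-122 + ((-18 - 15)/(-78 - 55))*(-123 + (-18 - 15)/(-78 - 55))) + 32668 = (-122 + (-33/(-133))*(-123 - 33/(-133))) + 32668 = (-122 + (-33*(-1/133))*(-123 - 33*(-1/133))) + 32668 = (-122 + 33*(-123 + 33/133)/133) + 32668 = (-122 + (33/133)*(-16326/133)) + 32668 = (-122 - 538758/17689) + 32668 = -2696816/17689 + 32668 = 575167436/17689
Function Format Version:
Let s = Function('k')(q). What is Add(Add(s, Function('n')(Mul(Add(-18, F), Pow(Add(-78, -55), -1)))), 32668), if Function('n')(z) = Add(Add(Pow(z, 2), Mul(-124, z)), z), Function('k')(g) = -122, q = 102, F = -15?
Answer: Rational(575167436, 17689) ≈ 32516.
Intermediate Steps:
s = -122
Function('n')(z) = Add(Pow(z, 2), Mul(-123, z))
Add(Add(s, Function('n')(Mul(Add(-18, F), Pow(Add(-78, -55), -1)))), 32668) = Add(Add(-122, Mul(Mul(Add(-18, -15), Pow(Add(-78, -55), -1)), Add(-123, Mul(Add(-18, -15), Pow(Add(-78, -55), -1))))), 32668) = Add(Add(-122, Mul(Mul(-33, Pow(-133, -1)), Add(-123, Mul(-33, Pow(-133, -1))))), 32668) = Add(Add(-122, Mul(Mul(-33, Rational(-1, 133)), Add(-123, Mul(-33, Rational(-1, 133))))), 32668) = Add(Add(-122, Mul(Rational(33, 133), Add(-123, Rational(33, 133)))), 32668) = Add(Add(-122, Mul(Rational(33, 133), Rational(-16326, 133))), 32668) = Add(Add(-122, Rational(-538758, 17689)), 32668) = Add(Rational(-2696816, 17689), 32668) = Rational(575167436, 17689)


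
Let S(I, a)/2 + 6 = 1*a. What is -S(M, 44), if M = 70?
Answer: -76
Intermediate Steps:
S(I, a) = -12 + 2*a (S(I, a) = -12 + 2*(1*a) = -12 + 2*a)
-S(M, 44) = -(-12 + 2*44) = -(-12 + 88) = -1*76 = -76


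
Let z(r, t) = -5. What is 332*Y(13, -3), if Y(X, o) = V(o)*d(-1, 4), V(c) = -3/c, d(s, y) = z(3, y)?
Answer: -1660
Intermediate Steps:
d(s, y) = -5
Y(X, o) = 15/o (Y(X, o) = -3/o*(-5) = 15/o)
332*Y(13, -3) = 332*(15/(-3)) = 332*(15*(-⅓)) = 332*(-5) = -1660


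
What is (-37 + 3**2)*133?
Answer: -3724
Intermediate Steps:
(-37 + 3**2)*133 = (-37 + 9)*133 = -28*133 = -3724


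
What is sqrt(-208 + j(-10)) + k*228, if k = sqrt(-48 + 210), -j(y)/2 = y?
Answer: 2052*sqrt(2) + 2*I*sqrt(47) ≈ 2902.0 + 13.711*I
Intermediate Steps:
j(y) = -2*y
k = 9*sqrt(2) (k = sqrt(162) = 9*sqrt(2) ≈ 12.728)
sqrt(-208 + j(-10)) + k*228 = sqrt(-208 - 2*(-10)) + (9*sqrt(2))*228 = sqrt(-208 + 20) + 2052*sqrt(2) = sqrt(-188) + 2052*sqrt(2) = 2*I*sqrt(47) + 2052*sqrt(2) = 2052*sqrt(2) + 2*I*sqrt(47)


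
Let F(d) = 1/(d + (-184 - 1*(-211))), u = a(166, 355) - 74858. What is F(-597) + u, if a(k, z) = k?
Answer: -42574441/570 ≈ -74692.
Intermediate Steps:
u = -74692 (u = 166 - 74858 = -74692)
F(d) = 1/(27 + d) (F(d) = 1/(d + (-184 + 211)) = 1/(d + 27) = 1/(27 + d))
F(-597) + u = 1/(27 - 597) - 74692 = 1/(-570) - 74692 = -1/570 - 74692 = -42574441/570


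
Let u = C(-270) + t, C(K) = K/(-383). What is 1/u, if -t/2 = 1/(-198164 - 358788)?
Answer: 106656308/75188903 ≈ 1.4185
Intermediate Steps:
C(K) = -K/383 (C(K) = K*(-1/383) = -K/383)
t = 1/278476 (t = -2/(-198164 - 358788) = -2/(-556952) = -2*(-1/556952) = 1/278476 ≈ 3.5910e-6)
u = 75188903/106656308 (u = -1/383*(-270) + 1/278476 = 270/383 + 1/278476 = 75188903/106656308 ≈ 0.70496)
1/u = 1/(75188903/106656308) = 106656308/75188903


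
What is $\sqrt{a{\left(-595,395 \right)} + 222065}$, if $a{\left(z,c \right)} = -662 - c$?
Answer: $4 \sqrt{13813} \approx 470.11$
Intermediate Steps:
$\sqrt{a{\left(-595,395 \right)} + 222065} = \sqrt{\left(-662 - 395\right) + 222065} = \sqrt{-1057 + 222065} = \sqrt{221008} = 4 \sqrt{13813}$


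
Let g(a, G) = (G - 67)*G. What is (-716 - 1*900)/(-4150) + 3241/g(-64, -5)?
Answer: 1403191/149400 ≈ 9.3922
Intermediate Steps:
g(a, G) = G*(-67 + G) (g(a, G) = (-67 + G)*G = G*(-67 + G))
(-716 - 1*900)/(-4150) + 3241/g(-64, -5) = (-716 - 1*900)/(-4150) + 3241/((-5*(-67 - 5))) = (-716 - 900)*(-1/4150) + 3241/((-5*(-72))) = -1616*(-1/4150) + 3241/360 = 808/2075 + 3241*(1/360) = 808/2075 + 3241/360 = 1403191/149400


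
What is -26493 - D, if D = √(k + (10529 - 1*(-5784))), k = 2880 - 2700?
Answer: -26493 - √16493 ≈ -26621.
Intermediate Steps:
k = 180
D = √16493 (D = √(180 + (10529 - 1*(-5784))) = √(180 + (10529 + 5784)) = √(180 + 16313) = √16493 ≈ 128.43)
-26493 - D = -26493 - √16493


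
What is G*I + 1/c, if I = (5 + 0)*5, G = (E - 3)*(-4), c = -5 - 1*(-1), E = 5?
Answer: -801/4 ≈ -200.25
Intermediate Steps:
c = -4 (c = -5 + 1 = -4)
G = -8 (G = (5 - 3)*(-4) = 2*(-4) = -8)
I = 25 (I = 5*5 = 25)
G*I + 1/c = -8*25 + 1/(-4) = -200 - ¼ = -801/4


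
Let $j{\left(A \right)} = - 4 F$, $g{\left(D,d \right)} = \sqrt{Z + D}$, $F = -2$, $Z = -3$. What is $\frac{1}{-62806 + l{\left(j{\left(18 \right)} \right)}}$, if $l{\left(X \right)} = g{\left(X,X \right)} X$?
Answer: $- \frac{31403}{1972296658} - \frac{2 \sqrt{5}}{986148329} \approx -1.5927 \cdot 10^{-5}$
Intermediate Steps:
$g{\left(D,d \right)} = \sqrt{-3 + D}$
$j{\left(A \right)} = 8$ ($j{\left(A \right)} = \left(-4\right) \left(-2\right) = 8$)
$l{\left(X \right)} = X \sqrt{-3 + X}$ ($l{\left(X \right)} = \sqrt{-3 + X} X = X \sqrt{-3 + X}$)
$\frac{1}{-62806 + l{\left(j{\left(18 \right)} \right)}} = \frac{1}{-62806 + 8 \sqrt{-3 + 8}} = \frac{1}{-62806 + 8 \sqrt{5}}$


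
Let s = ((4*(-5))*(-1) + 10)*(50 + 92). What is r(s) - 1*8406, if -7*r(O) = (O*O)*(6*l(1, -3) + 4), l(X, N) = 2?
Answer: -290420442/7 ≈ -4.1489e+7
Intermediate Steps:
s = 4260 (s = (-20*(-1) + 10)*142 = (20 + 10)*142 = 30*142 = 4260)
r(O) = -16*O²/7 (r(O) = -O*O*(6*2 + 4)/7 = -O²*(12 + 4)/7 = -O²*16/7 = -16*O²/7)
r(s) - 1*8406 = -16/7*4260² - 1*8406 = -16/7*18147600 - 8406 = -290361600/7 - 8406 = -290420442/7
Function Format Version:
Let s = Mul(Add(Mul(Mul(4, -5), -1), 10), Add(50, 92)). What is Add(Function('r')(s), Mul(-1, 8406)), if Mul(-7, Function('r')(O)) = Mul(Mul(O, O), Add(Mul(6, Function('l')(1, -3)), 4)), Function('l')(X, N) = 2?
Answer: Rational(-290420442, 7) ≈ -4.1489e+7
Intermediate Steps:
s = 4260 (s = Mul(Add(Mul(-20, -1), 10), 142) = Mul(Add(20, 10), 142) = Mul(30, 142) = 4260)
Function('r')(O) = Mul(Rational(-16, 7), Pow(O, 2)) (Function('r')(O) = Mul(Rational(-1, 7), Mul(Mul(O, O), Add(Mul(6, 2), 4))) = Mul(Rational(-1, 7), Mul(Pow(O, 2), Add(12, 4))) = Mul(Rational(-1, 7), Mul(Pow(O, 2), 16)) = Mul(Rational(-1, 7), Mul(16, Pow(O, 2))) = Mul(Rational(-16, 7), Pow(O, 2)))
Add(Function('r')(s), Mul(-1, 8406)) = Add(Mul(Rational(-16, 7), Pow(4260, 2)), Mul(-1, 8406)) = Add(Mul(Rational(-16, 7), 18147600), -8406) = Add(Rational(-290361600, 7), -8406) = Rational(-290420442, 7)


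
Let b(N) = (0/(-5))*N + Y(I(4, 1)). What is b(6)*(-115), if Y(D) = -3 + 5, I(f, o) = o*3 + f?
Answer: -230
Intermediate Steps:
I(f, o) = f + 3*o (I(f, o) = 3*o + f = f + 3*o)
Y(D) = 2
b(N) = 2 (b(N) = (0/(-5))*N + 2 = (0*(-1/5))*N + 2 = 0*N + 2 = 0 + 2 = 2)
b(6)*(-115) = 2*(-115) = -230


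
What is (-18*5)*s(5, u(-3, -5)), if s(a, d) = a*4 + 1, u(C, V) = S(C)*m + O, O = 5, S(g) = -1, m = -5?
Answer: -1890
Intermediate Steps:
u(C, V) = 10 (u(C, V) = -1*(-5) + 5 = 5 + 5 = 10)
s(a, d) = 1 + 4*a (s(a, d) = 4*a + 1 = 1 + 4*a)
(-18*5)*s(5, u(-3, -5)) = (-18*5)*(1 + 4*5) = -90*(1 + 20) = -90*21 = -1890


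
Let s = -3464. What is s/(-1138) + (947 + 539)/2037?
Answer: 4373618/1159053 ≈ 3.7734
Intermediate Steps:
s/(-1138) + (947 + 539)/2037 = -3464/(-1138) + (947 + 539)/2037 = -3464*(-1/1138) + 1486*(1/2037) = 1732/569 + 1486/2037 = 4373618/1159053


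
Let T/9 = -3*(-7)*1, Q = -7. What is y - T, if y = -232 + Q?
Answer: -428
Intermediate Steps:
T = 189 (T = 9*(-3*(-7)*1) = 9*(21*1) = 9*21 = 189)
y = -239 (y = -232 - 7 = -239)
y - T = -239 - 1*189 = -239 - 189 = -428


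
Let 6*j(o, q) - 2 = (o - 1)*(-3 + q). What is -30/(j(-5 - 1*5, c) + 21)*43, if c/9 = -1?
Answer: -387/13 ≈ -29.769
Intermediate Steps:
c = -9 (c = 9*(-1) = -9)
j(o, q) = ⅓ + (-1 + o)*(-3 + q)/6 (j(o, q) = ⅓ + ((o - 1)*(-3 + q))/6 = ⅓ + ((-1 + o)*(-3 + q))/6 = ⅓ + (-1 + o)*(-3 + q)/6)
-30/(j(-5 - 1*5, c) + 21)*43 = -30/((⅚ - (-5 - 1*5)/2 - ⅙*(-9) + (⅙)*(-5 - 1*5)*(-9)) + 21)*43 = -30/((⅚ - (-5 - 5)/2 + 3/2 + (⅙)*(-5 - 5)*(-9)) + 21)*43 = -30/((⅚ - ½*(-10) + 3/2 + (⅙)*(-10)*(-9)) + 21)*43 = -30/((⅚ + 5 + 3/2 + 15) + 21)*43 = -30/(67/3 + 21)*43 = -30/130/3*43 = -30*3/130*43 = -9/13*43 = -387/13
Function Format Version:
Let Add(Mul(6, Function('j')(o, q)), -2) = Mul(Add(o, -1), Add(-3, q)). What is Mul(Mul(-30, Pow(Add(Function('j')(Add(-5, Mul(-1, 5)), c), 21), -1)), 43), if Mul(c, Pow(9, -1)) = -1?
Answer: Rational(-387, 13) ≈ -29.769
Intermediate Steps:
c = -9 (c = Mul(9, -1) = -9)
Function('j')(o, q) = Add(Rational(1, 3), Mul(Rational(1, 6), Add(-1, o), Add(-3, q))) (Function('j')(o, q) = Add(Rational(1, 3), Mul(Rational(1, 6), Mul(Add(o, -1), Add(-3, q)))) = Add(Rational(1, 3), Mul(Rational(1, 6), Mul(Add(-1, o), Add(-3, q)))) = Add(Rational(1, 3), Mul(Rational(1, 6), Add(-1, o), Add(-3, q))))
Mul(Mul(-30, Pow(Add(Function('j')(Add(-5, Mul(-1, 5)), c), 21), -1)), 43) = Mul(Mul(-30, Pow(Add(Add(Rational(5, 6), Mul(Rational(-1, 2), Add(-5, Mul(-1, 5))), Mul(Rational(-1, 6), -9), Mul(Rational(1, 6), Add(-5, Mul(-1, 5)), -9)), 21), -1)), 43) = Mul(Mul(-30, Pow(Add(Add(Rational(5, 6), Mul(Rational(-1, 2), Add(-5, -5)), Rational(3, 2), Mul(Rational(1, 6), Add(-5, -5), -9)), 21), -1)), 43) = Mul(Mul(-30, Pow(Add(Add(Rational(5, 6), Mul(Rational(-1, 2), -10), Rational(3, 2), Mul(Rational(1, 6), -10, -9)), 21), -1)), 43) = Mul(Mul(-30, Pow(Add(Add(Rational(5, 6), 5, Rational(3, 2), 15), 21), -1)), 43) = Mul(Mul(-30, Pow(Add(Rational(67, 3), 21), -1)), 43) = Mul(Mul(-30, Pow(Rational(130, 3), -1)), 43) = Mul(Mul(-30, Rational(3, 130)), 43) = Mul(Rational(-9, 13), 43) = Rational(-387, 13)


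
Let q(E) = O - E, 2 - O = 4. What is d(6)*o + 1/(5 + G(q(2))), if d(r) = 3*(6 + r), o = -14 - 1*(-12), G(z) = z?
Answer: -71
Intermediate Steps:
O = -2 (O = 2 - 1*4 = 2 - 4 = -2)
q(E) = -2 - E
o = -2 (o = -14 + 12 = -2)
d(r) = 18 + 3*r
d(6)*o + 1/(5 + G(q(2))) = (18 + 3*6)*(-2) + 1/(5 + (-2 - 1*2)) = (18 + 18)*(-2) + 1/(5 + (-2 - 2)) = 36*(-2) + 1/(5 - 4) = -72 + 1/1 = -72 + 1 = -71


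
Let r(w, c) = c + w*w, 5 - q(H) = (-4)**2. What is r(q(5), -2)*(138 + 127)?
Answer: 31535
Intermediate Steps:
q(H) = -11 (q(H) = 5 - 1*(-4)**2 = 5 - 1*16 = 5 - 16 = -11)
r(w, c) = c + w**2
r(q(5), -2)*(138 + 127) = (-2 + (-11)**2)*(138 + 127) = (-2 + 121)*265 = 119*265 = 31535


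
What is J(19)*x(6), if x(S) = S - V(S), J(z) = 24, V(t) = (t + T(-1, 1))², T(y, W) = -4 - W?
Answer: 120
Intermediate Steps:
V(t) = (-5 + t)² (V(t) = (t + (-4 - 1*1))² = (t + (-4 - 1))² = (t - 5)² = (-5 + t)²)
x(S) = S - (-5 + S)²
J(19)*x(6) = 24*(6 - (-5 + 6)²) = 24*(6 - 1*1²) = 24*(6 - 1*1) = 24*(6 - 1) = 24*5 = 120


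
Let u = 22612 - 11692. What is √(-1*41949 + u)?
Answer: I*√31029 ≈ 176.15*I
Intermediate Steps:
u = 10920
√(-1*41949 + u) = √(-1*41949 + 10920) = √(-41949 + 10920) = √(-31029) = I*√31029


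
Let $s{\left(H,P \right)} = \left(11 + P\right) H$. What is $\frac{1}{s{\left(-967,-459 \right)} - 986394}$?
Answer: $- \frac{1}{553178} \approx -1.8077 \cdot 10^{-6}$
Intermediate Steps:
$s{\left(H,P \right)} = H \left(11 + P\right)$
$\frac{1}{s{\left(-967,-459 \right)} - 986394} = \frac{1}{- 967 \left(11 - 459\right) - 986394} = \frac{1}{\left(-967\right) \left(-448\right) - 986394} = \frac{1}{433216 - 986394} = \frac{1}{-553178} = - \frac{1}{553178}$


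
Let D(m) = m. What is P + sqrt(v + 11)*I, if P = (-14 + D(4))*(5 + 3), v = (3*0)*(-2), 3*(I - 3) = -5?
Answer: -80 + 4*sqrt(11)/3 ≈ -75.578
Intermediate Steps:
I = 4/3 (I = 3 + (1/3)*(-5) = 3 - 5/3 = 4/3 ≈ 1.3333)
v = 0 (v = 0*(-2) = 0)
P = -80 (P = (-14 + 4)*(5 + 3) = -10*8 = -80)
P + sqrt(v + 11)*I = -80 + sqrt(0 + 11)*(4/3) = -80 + sqrt(11)*(4/3) = -80 + 4*sqrt(11)/3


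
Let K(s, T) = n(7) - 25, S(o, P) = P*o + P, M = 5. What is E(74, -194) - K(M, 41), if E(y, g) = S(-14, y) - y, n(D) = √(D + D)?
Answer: -1011 - √14 ≈ -1014.7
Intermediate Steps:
n(D) = √2*√D (n(D) = √(2*D) = √2*√D)
S(o, P) = P + P*o
K(s, T) = -25 + √14 (K(s, T) = √2*√7 - 25 = √14 - 1*25 = √14 - 25 = -25 + √14)
E(y, g) = -14*y (E(y, g) = y*(1 - 14) - y = y*(-13) - y = -13*y - y = -14*y)
E(74, -194) - K(M, 41) = -14*74 - (-25 + √14) = -1036 + (25 - √14) = -1011 - √14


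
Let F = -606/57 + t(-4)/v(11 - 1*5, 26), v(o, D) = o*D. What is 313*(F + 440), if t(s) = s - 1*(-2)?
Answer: 199163465/1482 ≈ 1.3439e+5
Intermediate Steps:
v(o, D) = D*o
t(s) = 2 + s (t(s) = s + 2 = 2 + s)
F = -15775/1482 (F = -606/57 + (2 - 4)/((26*(11 - 1*5))) = -606*1/57 - 2*1/(26*(11 - 5)) = -202/19 - 2/(26*6) = -202/19 - 2/156 = -202/19 - 2*1/156 = -202/19 - 1/78 = -15775/1482 ≈ -10.644)
313*(F + 440) = 313*(-15775/1482 + 440) = 313*(636305/1482) = 199163465/1482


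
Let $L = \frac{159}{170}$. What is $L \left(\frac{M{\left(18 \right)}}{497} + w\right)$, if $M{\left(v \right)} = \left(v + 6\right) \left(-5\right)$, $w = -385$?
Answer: $- \frac{6088587}{16898} \approx -360.31$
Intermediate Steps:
$M{\left(v \right)} = -30 - 5 v$ ($M{\left(v \right)} = \left(6 + v\right) \left(-5\right) = -30 - 5 v$)
$L = \frac{159}{170}$ ($L = 159 \cdot \frac{1}{170} = \frac{159}{170} \approx 0.93529$)
$L \left(\frac{M{\left(18 \right)}}{497} + w\right) = \frac{159 \left(\frac{-30 - 90}{497} - 385\right)}{170} = \frac{159 \left(\left(-30 - 90\right) \frac{1}{497} - 385\right)}{170} = \frac{159 \left(\left(-120\right) \frac{1}{497} - 385\right)}{170} = \frac{159 \left(- \frac{120}{497} - 385\right)}{170} = \frac{159}{170} \left(- \frac{191465}{497}\right) = - \frac{6088587}{16898}$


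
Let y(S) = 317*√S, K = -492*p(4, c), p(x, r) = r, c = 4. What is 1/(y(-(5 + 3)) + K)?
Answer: -246/584617 - 317*I*√2/2338468 ≈ -0.00042079 - 0.00019171*I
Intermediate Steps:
K = -1968 (K = -492*4 = -1968)
1/(y(-(5 + 3)) + K) = 1/(317*√(-(5 + 3)) - 1968) = 1/(317*√(-1*8) - 1968) = 1/(317*√(-8) - 1968) = 1/(317*(2*I*√2) - 1968) = 1/(634*I*√2 - 1968) = 1/(-1968 + 634*I*√2)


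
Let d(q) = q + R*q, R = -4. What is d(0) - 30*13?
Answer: -390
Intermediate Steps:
d(q) = -3*q (d(q) = q - 4*q = -3*q)
d(0) - 30*13 = -3*0 - 30*13 = 0 - 390 = -390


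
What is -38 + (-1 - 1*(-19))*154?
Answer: 2734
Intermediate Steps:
-38 + (-1 - 1*(-19))*154 = -38 + (-1 + 19)*154 = -38 + 18*154 = -38 + 2772 = 2734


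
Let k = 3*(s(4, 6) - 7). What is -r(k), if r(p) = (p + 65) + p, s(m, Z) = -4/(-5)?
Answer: -139/5 ≈ -27.800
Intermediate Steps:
s(m, Z) = ⅘ (s(m, Z) = -4*(-⅕) = ⅘)
k = -93/5 (k = 3*(⅘ - 7) = 3*(-31/5) = -93/5 ≈ -18.600)
r(p) = 65 + 2*p (r(p) = (65 + p) + p = 65 + 2*p)
-r(k) = -(65 + 2*(-93/5)) = -(65 - 186/5) = -1*139/5 = -139/5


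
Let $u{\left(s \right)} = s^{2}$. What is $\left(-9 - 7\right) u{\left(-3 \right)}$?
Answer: $-144$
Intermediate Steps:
$\left(-9 - 7\right) u{\left(-3 \right)} = \left(-9 - 7\right) \left(-3\right)^{2} = \left(-9 - 7\right) 9 = \left(-16\right) 9 = -144$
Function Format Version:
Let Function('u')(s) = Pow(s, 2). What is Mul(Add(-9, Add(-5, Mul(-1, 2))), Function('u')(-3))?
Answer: -144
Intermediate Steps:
Mul(Add(-9, Add(-5, Mul(-1, 2))), Function('u')(-3)) = Mul(Add(-9, Add(-5, Mul(-1, 2))), Pow(-3, 2)) = Mul(Add(-9, Add(-5, -2)), 9) = Mul(Add(-9, -7), 9) = Mul(-16, 9) = -144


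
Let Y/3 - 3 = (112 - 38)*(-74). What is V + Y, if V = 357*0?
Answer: -16419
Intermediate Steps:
V = 0
Y = -16419 (Y = 9 + 3*((112 - 38)*(-74)) = 9 + 3*(74*(-74)) = 9 + 3*(-5476) = 9 - 16428 = -16419)
V + Y = 0 - 16419 = -16419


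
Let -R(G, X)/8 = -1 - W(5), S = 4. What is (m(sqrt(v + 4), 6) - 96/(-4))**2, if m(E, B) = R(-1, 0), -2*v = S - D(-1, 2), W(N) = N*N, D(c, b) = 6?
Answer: 53824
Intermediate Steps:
W(N) = N**2
v = 1 (v = -(4 - 1*6)/2 = -(4 - 6)/2 = -1/2*(-2) = 1)
R(G, X) = 208 (R(G, X) = -8*(-1 - 1*5**2) = -8*(-1 - 1*25) = -8*(-1 - 25) = -8*(-26) = 208)
m(E, B) = 208
(m(sqrt(v + 4), 6) - 96/(-4))**2 = (208 - 96/(-4))**2 = (208 - 96*(-1/4))**2 = (208 + 24)**2 = 232**2 = 53824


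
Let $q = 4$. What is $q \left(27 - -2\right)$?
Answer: $116$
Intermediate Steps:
$q \left(27 - -2\right) = 4 \left(27 - -2\right) = 4 \left(27 + \left(-3 + 5\right)\right) = 4 \left(27 + 2\right) = 4 \cdot 29 = 116$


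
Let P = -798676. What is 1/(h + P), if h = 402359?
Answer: -1/396317 ≈ -2.5232e-6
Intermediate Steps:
1/(h + P) = 1/(402359 - 798676) = 1/(-396317) = -1/396317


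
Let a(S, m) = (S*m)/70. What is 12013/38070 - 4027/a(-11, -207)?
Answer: -1189355411/9631710 ≈ -123.48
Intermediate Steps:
a(S, m) = S*m/70 (a(S, m) = (S*m)*(1/70) = S*m/70)
12013/38070 - 4027/a(-11, -207) = 12013/38070 - 4027/((1/70)*(-11)*(-207)) = 12013*(1/38070) - 4027/2277/70 = 12013/38070 - 4027*70/2277 = 12013/38070 - 281890/2277 = -1189355411/9631710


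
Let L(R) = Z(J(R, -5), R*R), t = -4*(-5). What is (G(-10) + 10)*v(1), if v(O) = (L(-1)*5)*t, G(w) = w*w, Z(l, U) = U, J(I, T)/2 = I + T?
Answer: 11000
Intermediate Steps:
J(I, T) = 2*I + 2*T (J(I, T) = 2*(I + T) = 2*I + 2*T)
t = 20
L(R) = R**2 (L(R) = R*R = R**2)
G(w) = w**2
v(O) = 100 (v(O) = ((-1)**2*5)*20 = (1*5)*20 = 5*20 = 100)
(G(-10) + 10)*v(1) = ((-10)**2 + 10)*100 = (100 + 10)*100 = 110*100 = 11000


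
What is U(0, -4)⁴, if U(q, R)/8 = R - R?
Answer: 0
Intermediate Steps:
U(q, R) = 0 (U(q, R) = 8*(R - R) = 8*0 = 0)
U(0, -4)⁴ = 0⁴ = 0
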